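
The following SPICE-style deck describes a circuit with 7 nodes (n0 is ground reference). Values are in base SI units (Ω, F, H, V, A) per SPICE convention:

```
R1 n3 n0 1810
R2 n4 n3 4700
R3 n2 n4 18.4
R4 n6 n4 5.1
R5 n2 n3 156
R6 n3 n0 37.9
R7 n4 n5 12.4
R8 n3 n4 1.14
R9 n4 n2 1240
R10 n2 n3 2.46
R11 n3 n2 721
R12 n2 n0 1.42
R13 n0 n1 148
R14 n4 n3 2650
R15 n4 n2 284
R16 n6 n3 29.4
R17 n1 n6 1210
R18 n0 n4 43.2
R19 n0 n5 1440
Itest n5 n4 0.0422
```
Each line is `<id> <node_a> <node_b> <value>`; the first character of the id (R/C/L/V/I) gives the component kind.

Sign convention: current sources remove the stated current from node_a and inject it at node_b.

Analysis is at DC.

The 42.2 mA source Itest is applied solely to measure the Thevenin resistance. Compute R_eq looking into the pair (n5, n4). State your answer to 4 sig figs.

Element admittances at DC:
  Y(R1) = 0.0005525 S between n3,n0
  Y(R2) = 0.0002128 S between n4,n3
  Y(R3) = 0.05435 S between n2,n4
  Y(R4) = 0.1961 S between n6,n4
  Y(R5) = 0.006410 S between n2,n3
  Y(R6) = 0.02639 S between n3,n0
  Y(R7) = 0.08065 S between n4,n5
  Y(R8) = 0.8772 S between n3,n4
  Y(R9) = 0.0008065 S between n4,n2
  Y(R10) = 0.4065 S between n2,n3
  Y(R11) = 0.001387 S between n3,n2
  Y(R12) = 0.7042 S between n2,n0
  Y(R13) = 0.006757 S between n0,n1
  Y(R14) = 0.0003774 S between n4,n3
  Y(R15) = 0.003521 S between n4,n2
  Y(R16) = 0.03401 S between n6,n3
  Y(R17) = 0.0008264 S between n1,n6
  Y(R18) = 0.02315 S between n0,n4
  Y(R19) = 0.0006944 S between n0,n5
  Itest: injects 0.0422 A into n4 (from n5)
Assemble and solve the 6×6 MNA system:
  V(n1)=0.0001392  V(n2)=0.0004262  V(n3)=0.001023  V(n4)=0.001327  V(n5)=-0.5175  V(n6)=0.001278

R_eq = 12.29 Ω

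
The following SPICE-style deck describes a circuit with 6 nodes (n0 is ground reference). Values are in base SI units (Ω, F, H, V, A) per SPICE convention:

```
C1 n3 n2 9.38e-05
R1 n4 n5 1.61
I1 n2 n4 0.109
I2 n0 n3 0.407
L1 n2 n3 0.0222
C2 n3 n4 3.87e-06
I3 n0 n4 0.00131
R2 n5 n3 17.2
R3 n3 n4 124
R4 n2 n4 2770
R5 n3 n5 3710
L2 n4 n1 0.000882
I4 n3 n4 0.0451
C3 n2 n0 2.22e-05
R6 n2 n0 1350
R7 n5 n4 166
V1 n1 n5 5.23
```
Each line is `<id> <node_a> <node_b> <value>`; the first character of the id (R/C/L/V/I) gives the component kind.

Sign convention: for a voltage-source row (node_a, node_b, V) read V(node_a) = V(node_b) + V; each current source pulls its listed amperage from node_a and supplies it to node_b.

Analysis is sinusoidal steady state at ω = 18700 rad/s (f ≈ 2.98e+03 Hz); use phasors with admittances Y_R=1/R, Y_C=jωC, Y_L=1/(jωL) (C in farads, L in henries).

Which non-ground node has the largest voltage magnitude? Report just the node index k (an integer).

Apply KCL at each of the 5 non-ground nodes and solve the resulting linear system.
Node n1: branches {L2, V1} → V_1 = 5.978-2.148j
Node n2: branches {C1, I1, L1, R4, C3, R6} → V_2 = 0.001755-0.9835j
Node n3: branches {C1, I2, L1, C2, R2, R3, R5, I4} → V_3 = 0.002113-1.279j
Node n4: branches {R1, I1, C2, I3, R3, R4, L2, I4, R7} → V_4 = 0.8733-2.723j
Node n5: branches {R1, R2, R5, R7, V1} → V_5 = 0.7483-2.148j
Source currents: i(V1)=-0.03483+0.3095j

1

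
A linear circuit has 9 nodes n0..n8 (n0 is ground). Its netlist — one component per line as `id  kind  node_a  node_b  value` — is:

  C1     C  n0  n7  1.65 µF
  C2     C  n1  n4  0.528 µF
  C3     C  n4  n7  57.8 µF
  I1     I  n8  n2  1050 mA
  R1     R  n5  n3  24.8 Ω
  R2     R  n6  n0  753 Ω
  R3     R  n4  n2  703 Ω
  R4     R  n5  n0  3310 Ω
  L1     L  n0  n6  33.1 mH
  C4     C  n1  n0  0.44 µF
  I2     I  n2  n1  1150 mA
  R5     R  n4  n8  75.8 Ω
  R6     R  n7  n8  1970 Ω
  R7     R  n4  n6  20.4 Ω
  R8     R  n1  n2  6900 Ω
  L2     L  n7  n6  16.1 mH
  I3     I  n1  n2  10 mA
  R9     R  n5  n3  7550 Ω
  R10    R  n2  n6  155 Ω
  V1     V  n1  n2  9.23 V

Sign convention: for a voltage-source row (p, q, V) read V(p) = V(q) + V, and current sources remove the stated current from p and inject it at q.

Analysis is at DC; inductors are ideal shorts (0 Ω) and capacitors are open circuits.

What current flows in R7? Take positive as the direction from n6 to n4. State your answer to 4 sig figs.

MNA unknowns: 8 node voltages V₁..V_8 plus 3 source currents (L1, L2, V1)
C1: Y=0.000 on G[0,7]
C2: Y=0.000 on G[1,4]
C3: Y=0.000 on G[4,7]
I1: z[8]−=1.05, z[2]+=1.05
R1: Y=0.04032 on G[5,3]
R2: Y=0.001328 on G[6,0]
R3: Y=0.001422 on G[4,2]
R4: Y=0.0003021 on G[5,0]
L1: row V0−V6=0, i_L1 at 0,6
C4: Y=0.000 on G[1,0]
I2: z[2]−=1.15, z[1]+=1.15
R5: Y=0.01319 on G[4,8]
R6: Y=0.0005076 on G[7,8]
R7: Y=0.04902 on G[4,6]
R8: Y=0.0001449 on G[1,2]
L2: row V7−V6=0, i_L2 at 7,6
I3: z[1]−=0.01, z[2]+=0.01
R9: Y=0.0001325 on G[5,3]
R10: Y=0.006452 on G[2,6]
V1: row V1−V2=9.23, i_V1 at 1,2
solve → V1=139.7, V2=130.4, V3=0.000, V4=-16.21, V5=0.000, V6=0.000, V7=0.000, V8=-92.25
aux → i_L1=0.000, i_L2=-0.04683, i_V1=1.139

0.7946 A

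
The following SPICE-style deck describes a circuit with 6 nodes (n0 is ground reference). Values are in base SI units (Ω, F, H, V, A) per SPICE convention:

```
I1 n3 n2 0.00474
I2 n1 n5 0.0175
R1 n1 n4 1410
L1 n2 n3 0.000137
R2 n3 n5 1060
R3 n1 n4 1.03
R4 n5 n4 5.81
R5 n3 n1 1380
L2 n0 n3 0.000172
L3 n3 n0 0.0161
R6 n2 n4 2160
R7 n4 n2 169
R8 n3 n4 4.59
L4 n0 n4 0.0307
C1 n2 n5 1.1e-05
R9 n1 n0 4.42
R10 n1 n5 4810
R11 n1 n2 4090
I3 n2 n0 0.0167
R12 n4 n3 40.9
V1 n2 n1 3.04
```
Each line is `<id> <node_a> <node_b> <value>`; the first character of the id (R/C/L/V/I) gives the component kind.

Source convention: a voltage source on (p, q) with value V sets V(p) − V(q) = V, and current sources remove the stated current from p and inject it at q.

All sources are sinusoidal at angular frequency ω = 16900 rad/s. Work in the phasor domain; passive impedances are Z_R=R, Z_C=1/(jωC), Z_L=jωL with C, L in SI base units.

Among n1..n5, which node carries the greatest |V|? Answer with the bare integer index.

5

Apply KCL at each of the 5 non-ground nodes and solve the resulting linear system.
Node n1: branches {I2, R1, R3, R5, R9, R10, R11, V1} → V_1 = -0.7611+1.461j
Node n2: branches {I1, L1, R6, R7, C1, R11, I3, V1} → V_2 = 2.279+1.461j
Node n3: branches {I1, L1, R2, R5, L2, L3, R8, R12} → V_3 = 0.9517+0.4393j
Node n4: branches {R1, R3, R4, R6, R7, R8, L4, R12} → V_4 = -0.2148+1.428j
Node n5: branches {I2, R2, R4, C1, R10} → V_5 = 1.150+2.633j
Source currents: i(V1)=-0.6878+0.3632j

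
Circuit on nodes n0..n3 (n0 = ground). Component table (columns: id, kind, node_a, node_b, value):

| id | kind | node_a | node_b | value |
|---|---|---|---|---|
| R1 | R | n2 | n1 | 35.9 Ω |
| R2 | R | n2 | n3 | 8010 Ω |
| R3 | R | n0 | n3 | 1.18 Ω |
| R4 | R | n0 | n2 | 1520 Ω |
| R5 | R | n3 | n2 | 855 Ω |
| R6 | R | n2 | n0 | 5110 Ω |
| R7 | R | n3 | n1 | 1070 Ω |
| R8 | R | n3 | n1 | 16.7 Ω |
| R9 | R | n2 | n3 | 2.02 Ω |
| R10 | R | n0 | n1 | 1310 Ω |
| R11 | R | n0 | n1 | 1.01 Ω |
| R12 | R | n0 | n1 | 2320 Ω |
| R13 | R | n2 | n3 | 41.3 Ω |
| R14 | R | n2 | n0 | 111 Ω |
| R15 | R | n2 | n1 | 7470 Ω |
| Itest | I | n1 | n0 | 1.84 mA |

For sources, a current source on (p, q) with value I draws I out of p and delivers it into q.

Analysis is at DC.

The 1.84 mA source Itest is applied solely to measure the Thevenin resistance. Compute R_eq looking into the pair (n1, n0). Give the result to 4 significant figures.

R_eq = 0.9340 Ω

MNA unknowns: 3 node voltages V₁..V_3
R1: Y=0.02786 on G[2,1]
R2: Y=0.0001248 on G[2,3]
R3: Y=0.8475 on G[0,3]
R4: Y=0.0006579 on G[0,2]
R5: Y=0.001170 on G[3,2]
R6: Y=0.0001957 on G[2,0]
R7: Y=0.0009346 on G[3,1]
R8: Y=0.05988 on G[3,1]
R9: Y=0.4950 on G[2,3]
R10: Y=0.0007634 on G[0,1]
R11: Y=0.9901 on G[0,1]
R12: Y=0.0004310 on G[0,1]
R13: Y=0.02421 on G[2,3]
R14: Y=0.009009 on G[2,0]
R15: Y=0.0001339 on G[2,1]
Itest: z[1]−=0.00184, z[0]+=0.00184
solve → V1=-0.001719, V2=-0.0002337, V3=-0.0001583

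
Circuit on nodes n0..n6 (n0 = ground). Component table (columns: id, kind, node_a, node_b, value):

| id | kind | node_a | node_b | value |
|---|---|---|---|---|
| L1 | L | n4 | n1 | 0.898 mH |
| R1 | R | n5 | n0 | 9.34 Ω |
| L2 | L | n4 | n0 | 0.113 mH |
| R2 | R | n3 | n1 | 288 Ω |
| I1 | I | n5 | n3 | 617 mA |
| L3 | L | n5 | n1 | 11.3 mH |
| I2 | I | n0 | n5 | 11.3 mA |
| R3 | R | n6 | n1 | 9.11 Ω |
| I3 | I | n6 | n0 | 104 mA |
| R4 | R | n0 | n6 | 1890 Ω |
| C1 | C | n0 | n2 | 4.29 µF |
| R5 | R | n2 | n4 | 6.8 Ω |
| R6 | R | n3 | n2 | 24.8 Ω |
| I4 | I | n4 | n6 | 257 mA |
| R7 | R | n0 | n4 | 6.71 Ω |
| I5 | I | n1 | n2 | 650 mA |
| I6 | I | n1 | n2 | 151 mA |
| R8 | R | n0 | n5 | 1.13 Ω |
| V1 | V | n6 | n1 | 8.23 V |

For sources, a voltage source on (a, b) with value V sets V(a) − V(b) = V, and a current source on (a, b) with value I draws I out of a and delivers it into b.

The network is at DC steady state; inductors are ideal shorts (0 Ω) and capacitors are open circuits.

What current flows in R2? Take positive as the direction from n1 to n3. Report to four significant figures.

-0.07805 A

MNA unknowns: 6 node voltages V₁..V_6 plus 4 source currents (L1, L2, L3, V1)
L1: row V4−V1=0, i_L1 at 4,1
R1: Y=0.1071 on G[5,0]
L2: row V4−V0=0, i_L2 at 4,0
R2: Y=0.003472 on G[3,1]
I1: z[5]−=0.617, z[3]+=0.617
L3: row V5−V1=0, i_L3 at 5,1
I2: z[0]−=0.0113, z[5]+=0.0113
R3: Y=0.1098 on G[6,1]
I3: z[6]−=0.104, z[0]+=0.104
R4: Y=0.0005291 on G[0,6]
C1: Y=0.000 on G[0,2]
R5: Y=0.1471 on G[2,4]
R6: Y=0.04032 on G[3,2]
I4: z[4]−=0.257, z[6]+=0.257
R7: Y=0.1490 on G[0,4]
I5: z[1]−=0.65, z[2]+=0.65
I6: z[1]−=0.151, z[2]+=0.151
R8: Y=0.8850 on G[0,5]
V1: row V6−V1=8.23, i_V1 at 6,1
solve → V1=0.000, V2=9.112, V3=22.48, V4=0.000, V5=0.000, V6=8.230
aux → i_L1=1.180, i_L2=-0.09705, i_L3=-0.6057, i_V1=-0.7548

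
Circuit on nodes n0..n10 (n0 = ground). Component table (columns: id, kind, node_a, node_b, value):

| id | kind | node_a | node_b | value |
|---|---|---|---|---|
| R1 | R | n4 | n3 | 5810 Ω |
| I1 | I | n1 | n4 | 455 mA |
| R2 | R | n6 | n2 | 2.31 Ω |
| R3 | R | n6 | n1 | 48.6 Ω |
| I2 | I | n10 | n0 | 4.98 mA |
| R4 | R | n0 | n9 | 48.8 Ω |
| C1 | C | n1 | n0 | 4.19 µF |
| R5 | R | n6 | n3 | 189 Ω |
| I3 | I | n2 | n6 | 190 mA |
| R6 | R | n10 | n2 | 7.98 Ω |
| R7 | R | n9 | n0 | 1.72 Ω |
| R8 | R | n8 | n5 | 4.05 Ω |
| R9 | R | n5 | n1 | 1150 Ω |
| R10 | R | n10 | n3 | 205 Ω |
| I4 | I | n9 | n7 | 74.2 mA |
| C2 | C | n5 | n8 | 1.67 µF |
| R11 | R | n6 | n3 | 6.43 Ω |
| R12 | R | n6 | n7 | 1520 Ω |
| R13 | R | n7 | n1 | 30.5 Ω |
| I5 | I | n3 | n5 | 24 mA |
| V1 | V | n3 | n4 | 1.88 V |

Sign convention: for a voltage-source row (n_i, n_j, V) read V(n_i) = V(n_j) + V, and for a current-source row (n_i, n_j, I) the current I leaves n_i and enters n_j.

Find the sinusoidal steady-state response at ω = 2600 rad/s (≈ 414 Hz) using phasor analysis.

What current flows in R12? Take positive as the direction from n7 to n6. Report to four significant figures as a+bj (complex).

-0.01153+0.000j A

Element admittances at ω=2600 rad/s:
  Y(R1) = 0.0001721+0.000j S between n4,n3
  I1: injects 0.455 A into n4 (from n1)
  Y(R2) = 0.4329+0.000j S between n6,n2
  Y(R3) = 0.02058+0.000j S between n6,n1
  I2: injects 0.00498 A into n0 (from n10)
  Y(R4) = 0.02049+0.000j S between n0,n9
  Y(C1) = 0.000+0.01089j S between n1,n0
  Y(R5) = 0.005291+0.000j S between n6,n3
  I3: injects 0.19 A into n6 (from n2)
  Y(R6) = 0.1253+0.000j S between n10,n2
  Y(R7) = 0.5814+0.000j S between n9,n0
  Y(R8) = 0.2469+0.000j S between n8,n5
  Y(R9) = 0.0008696+0.000j S between n5,n1
  Y(R10) = 0.004878+0.000j S between n10,n3
  I4: injects 0.0742 A into n7 (from n9)
  Y(C2) = 0.000+0.004342j S between n5,n8
  Y(R11) = 0.1555+0.000j S between n6,n3
  Y(R12) = 0.0006579+0.000j S between n6,n7
  Y(R13) = 0.03279+0.000j S between n7,n1
  I5: injects 0.024 A into n5 (from n3)
  V1: constraint V(n3)−V(n4) = 1.88
Assemble and solve the 11×11 MNA system:
  V(n1)=0.000-6.354j  V(n2)=19.73-6.354j  V(n3)=22.74-6.354j  V(n4)=20.86-6.354j  V(n5)=27.60-6.354j  V(n6)=20.14-6.354j  V(n7)=2.615-6.354j  V(n8)=27.60-6.354j  V(n9)=-0.1233+0.000j  V(n10)=19.80-6.354j
  i(V1)=-0.4553+0.000j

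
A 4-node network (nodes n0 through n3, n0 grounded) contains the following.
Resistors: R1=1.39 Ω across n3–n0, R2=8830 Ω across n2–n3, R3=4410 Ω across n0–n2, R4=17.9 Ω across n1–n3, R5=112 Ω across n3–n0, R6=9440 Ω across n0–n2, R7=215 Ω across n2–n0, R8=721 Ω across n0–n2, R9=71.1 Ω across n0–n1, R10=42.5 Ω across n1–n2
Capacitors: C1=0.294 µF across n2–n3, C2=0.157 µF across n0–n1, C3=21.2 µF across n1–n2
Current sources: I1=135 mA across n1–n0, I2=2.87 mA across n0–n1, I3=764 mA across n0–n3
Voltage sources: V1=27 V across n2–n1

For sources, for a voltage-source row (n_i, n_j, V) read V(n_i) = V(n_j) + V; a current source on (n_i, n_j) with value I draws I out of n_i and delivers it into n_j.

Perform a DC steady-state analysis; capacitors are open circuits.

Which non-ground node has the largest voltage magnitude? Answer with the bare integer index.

MNA unknowns: 3 node voltages V₁..V_3 plus 1 source current (V1)
R1: Y=0.7194 on G[3,0]
R2: Y=0.0001133 on G[2,3]
R3: Y=0.0002268 on G[0,2]
C1: Y=0.000 on G[2,3]
R4: Y=0.05587 on G[1,3]
C2: Y=0.000 on G[0,1]
R5: Y=0.008929 on G[3,0]
I1: z[1]−=0.135, z[0]+=0.135
R6: Y=0.0001059 on G[0,2]
R7: Y=0.004651 on G[2,0]
R8: Y=0.001387 on G[0,2]
I2: z[0]−=0.00287, z[1]+=0.00287
I3: z[0]−=0.764, z[3]+=0.764
C3: Y=0.000 on G[1,2]
R9: Y=0.01406 on G[0,1]
R10: Y=0.02353 on G[1,2]
V1: row V2−V1=27, i_V1 at 2,1
solve → V1=-3.486, V2=23.51, V3=0.7292
aux → i_V1=-0.7877

2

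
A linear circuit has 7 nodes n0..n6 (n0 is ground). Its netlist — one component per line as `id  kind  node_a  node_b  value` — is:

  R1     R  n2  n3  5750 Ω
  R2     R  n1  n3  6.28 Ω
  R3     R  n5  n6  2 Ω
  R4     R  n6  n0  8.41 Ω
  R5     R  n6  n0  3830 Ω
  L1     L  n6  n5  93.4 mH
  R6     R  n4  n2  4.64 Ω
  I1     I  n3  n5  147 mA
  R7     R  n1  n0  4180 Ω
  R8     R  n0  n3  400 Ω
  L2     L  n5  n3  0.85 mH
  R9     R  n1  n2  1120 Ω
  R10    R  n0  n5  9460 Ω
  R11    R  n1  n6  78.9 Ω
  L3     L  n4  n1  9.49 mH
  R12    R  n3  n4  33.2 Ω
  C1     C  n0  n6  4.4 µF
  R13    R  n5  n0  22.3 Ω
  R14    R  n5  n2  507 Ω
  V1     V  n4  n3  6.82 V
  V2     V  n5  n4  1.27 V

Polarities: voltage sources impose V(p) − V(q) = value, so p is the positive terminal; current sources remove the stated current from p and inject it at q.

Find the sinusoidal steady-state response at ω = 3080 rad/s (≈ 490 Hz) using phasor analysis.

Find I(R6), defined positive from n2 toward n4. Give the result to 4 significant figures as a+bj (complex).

Apply KCL at each of the 6 non-ground nodes and solve the resulting linear system.
Node n1: branches {R2, R7, R9, R11, L3} → V_1 = -6.962-1.164j
Node n2: branches {R1, R6, R9, R14} → V_2 = -1.018+0.01191j
Node n3: branches {R1, R2, I1, R8, L2, R12, V1} → V_3 = -7.819+0.01673j
Node n4: branches {R6, L3, R12, V1, V2} → V_4 = -0.9993+0.01673j
Node n5: branches {R3, L1, I1, L2, R10, R13, R14, V2} → V_5 = 0.2707+0.01673j
Node n6: branches {R3, R4, R5, L1, R11, C1} → V_6 = 0.07446-0.01279j
Source currents: i(V1)=-0.2157+3.278j, i(V2)=0.03407+3.075j

-0.003949-0.001040j A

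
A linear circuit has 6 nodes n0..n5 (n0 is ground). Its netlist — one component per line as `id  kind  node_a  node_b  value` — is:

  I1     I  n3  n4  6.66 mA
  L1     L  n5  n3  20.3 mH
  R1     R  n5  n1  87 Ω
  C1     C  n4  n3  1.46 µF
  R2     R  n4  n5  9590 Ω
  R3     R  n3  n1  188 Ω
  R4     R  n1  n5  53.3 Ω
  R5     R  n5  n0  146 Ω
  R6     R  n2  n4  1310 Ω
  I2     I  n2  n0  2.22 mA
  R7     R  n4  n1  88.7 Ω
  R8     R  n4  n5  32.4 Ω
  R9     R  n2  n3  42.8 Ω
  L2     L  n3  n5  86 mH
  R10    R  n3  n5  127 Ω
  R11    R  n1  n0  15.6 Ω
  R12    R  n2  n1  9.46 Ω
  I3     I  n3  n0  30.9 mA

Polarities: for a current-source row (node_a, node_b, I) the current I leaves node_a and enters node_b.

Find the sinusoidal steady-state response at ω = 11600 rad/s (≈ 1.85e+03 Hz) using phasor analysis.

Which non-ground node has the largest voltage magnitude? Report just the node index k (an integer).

Element admittances at ω=11600 rad/s:
  I1: injects 0.00666 A into n4 (from n3)
  Y(L1) = 0.000-0.004247j S between n5,n3
  Y(R1) = 0.01149+0.000j S between n5,n1
  Y(C1) = 0.000+0.01694j S between n4,n3
  Y(R2) = 0.0001043+0.000j S between n4,n5
  Y(R3) = 0.005319+0.000j S between n3,n1
  Y(R4) = 0.01876+0.000j S between n1,n5
  Y(R5) = 0.006849+0.000j S between n5,n0
  Y(R6) = 0.0007634+0.000j S between n2,n4
  I2: injects 0.00222 A into n0 (from n2)
  Y(R7) = 0.01127+0.000j S between n4,n1
  Y(R8) = 0.03086+0.000j S between n4,n5
  Y(R9) = 0.02336+0.000j S between n2,n3
  Y(L2) = 0.000-0.001002j S between n3,n5
  Y(R10) = 0.007874+0.000j S between n3,n5
  Y(R11) = 0.06410+0.000j S between n1,n0
  Y(R12) = 0.1057+0.000j S between n2,n1
  I3: injects 0.0309 A into n0 (from n3)
Assemble and solve the 5×5 MNA system:
  V(n1)=-0.4574+0.005564j  V(n2)=-0.6433+0.04955j  V(n3)=-1.390+0.2613j  V(n4)=-0.6132-0.3412j  V(n5)=-0.5548-0.05207j

3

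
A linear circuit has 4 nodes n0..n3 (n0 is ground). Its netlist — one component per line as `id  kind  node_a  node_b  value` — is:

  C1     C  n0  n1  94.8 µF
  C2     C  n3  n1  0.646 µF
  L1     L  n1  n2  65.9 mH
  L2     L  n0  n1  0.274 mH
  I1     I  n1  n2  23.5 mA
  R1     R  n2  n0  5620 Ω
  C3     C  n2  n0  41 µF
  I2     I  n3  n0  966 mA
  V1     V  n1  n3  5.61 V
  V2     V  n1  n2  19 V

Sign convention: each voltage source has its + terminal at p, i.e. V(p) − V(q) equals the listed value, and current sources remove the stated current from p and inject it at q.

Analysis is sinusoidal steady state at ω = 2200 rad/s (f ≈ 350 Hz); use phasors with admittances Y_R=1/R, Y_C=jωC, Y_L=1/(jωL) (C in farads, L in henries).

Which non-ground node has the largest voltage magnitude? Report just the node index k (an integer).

2

Element admittances at ω=2200 rad/s:
  Y(C1) = 0.000+0.2086j S between n0,n1
  Y(C2) = 0.000+0.001421j S between n3,n1
  Y(L1) = 0.000-0.006898j S between n1,n2
  Y(L2) = 0.000-1.659j S between n0,n1
  I1: injects 0.0235 A into n2 (from n1)
  Y(R1) = 0.0001779+0.000j S between n2,n0
  Y(C3) = 0.000+0.09020j S between n2,n0
  I2: injects 0.966 A into n0 (from n3)
  V1: constraint V(n1)−V(n3) = 5.61
  V2: constraint V(n1)−V(n2) = 19
Assemble and solve the 5×5 MNA system:
  V(n1)=-1.260-0.7076j  V(n2)=-20.26-0.7076j  V(n3)=-6.870-0.7076j
  i(V1)=0.9660-0.007973j  i(V2)=0.03672-1.697j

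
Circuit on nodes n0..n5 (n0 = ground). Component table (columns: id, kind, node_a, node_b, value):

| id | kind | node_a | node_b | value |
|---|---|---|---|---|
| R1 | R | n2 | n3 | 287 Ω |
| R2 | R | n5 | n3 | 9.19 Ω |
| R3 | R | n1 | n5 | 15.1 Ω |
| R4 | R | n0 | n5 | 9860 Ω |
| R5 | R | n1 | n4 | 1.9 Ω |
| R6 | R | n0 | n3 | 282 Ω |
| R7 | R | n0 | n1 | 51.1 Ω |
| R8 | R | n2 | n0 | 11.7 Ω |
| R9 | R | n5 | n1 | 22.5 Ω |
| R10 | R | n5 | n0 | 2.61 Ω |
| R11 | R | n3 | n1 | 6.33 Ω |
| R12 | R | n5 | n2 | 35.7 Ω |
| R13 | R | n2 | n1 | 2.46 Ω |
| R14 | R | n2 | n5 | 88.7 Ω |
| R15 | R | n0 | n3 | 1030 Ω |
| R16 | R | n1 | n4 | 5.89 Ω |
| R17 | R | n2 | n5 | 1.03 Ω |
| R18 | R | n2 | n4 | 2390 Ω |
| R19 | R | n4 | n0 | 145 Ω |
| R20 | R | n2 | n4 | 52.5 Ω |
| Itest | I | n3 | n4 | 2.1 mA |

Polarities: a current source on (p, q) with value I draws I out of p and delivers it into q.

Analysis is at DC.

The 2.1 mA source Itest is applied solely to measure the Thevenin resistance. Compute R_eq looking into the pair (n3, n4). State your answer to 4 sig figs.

MNA unknowns: 5 node voltages V₁..V_5
R1: Y=0.003484 on G[2,3]
R2: Y=0.1088 on G[5,3]
R3: Y=0.06623 on G[1,5]
R4: Y=0.0001014 on G[0,5]
R5: Y=0.5263 on G[1,4]
R6: Y=0.003546 on G[0,3]
R7: Y=0.01957 on G[0,1]
R8: Y=0.08547 on G[2,0]
R9: Y=0.04444 on G[5,1]
R10: Y=0.3831 on G[5,0]
R11: Y=0.1580 on G[3,1]
R12: Y=0.02801 on G[5,2]
R13: Y=0.4065 on G[2,1]
R14: Y=0.01127 on G[2,5]
R15: Y=0.0009709 on G[0,3]
R16: Y=0.1698 on G[1,4]
R17: Y=0.9709 on G[2,5]
R18: Y=0.0004184 on G[2,4]
R19: Y=0.006897 on G[4,0]
R20: Y=0.01905 on G[2,4]
Itest: z[3]−=0.0021, z[4]+=0.0021
solve → V1=0.001485, V2=0.0003372, V3=-0.006843, V4=0.004347, V5=-0.0001486

R_eq = 5.328 Ω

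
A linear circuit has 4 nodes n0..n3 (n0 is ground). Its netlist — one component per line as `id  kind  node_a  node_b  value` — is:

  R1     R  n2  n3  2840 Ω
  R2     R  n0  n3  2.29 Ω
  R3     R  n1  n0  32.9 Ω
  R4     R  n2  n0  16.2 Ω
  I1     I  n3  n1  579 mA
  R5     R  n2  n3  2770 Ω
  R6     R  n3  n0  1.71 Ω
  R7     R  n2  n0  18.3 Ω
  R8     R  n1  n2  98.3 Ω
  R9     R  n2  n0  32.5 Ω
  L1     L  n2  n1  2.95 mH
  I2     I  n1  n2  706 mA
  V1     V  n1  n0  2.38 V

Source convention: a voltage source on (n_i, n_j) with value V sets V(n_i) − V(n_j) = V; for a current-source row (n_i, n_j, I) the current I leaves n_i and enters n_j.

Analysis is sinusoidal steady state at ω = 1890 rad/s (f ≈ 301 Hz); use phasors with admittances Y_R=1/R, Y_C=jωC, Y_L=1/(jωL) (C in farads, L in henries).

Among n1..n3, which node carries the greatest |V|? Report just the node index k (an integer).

2

MNA unknowns: 3 node voltages V₁..V_3 plus 1 source current (V1)
R1: Y=0.0003521+0.000j on G[2,3]
R2: Y=0.4367+0.000j on G[0,3]
R3: Y=0.03040+0.000j on G[1,0]
R4: Y=0.06173+0.000j on G[2,0]
I1: z[3]−=0.579, z[1]+=0.579
R5: Y=0.0003610+0.000j on G[2,3]
R6: Y=0.5848+0.000j on G[3,0]
R7: Y=0.05464+0.000j on G[2,0]
R8: Y=0.01017+0.000j on G[1,2]
R9: Y=0.03077+0.000j on G[2,0]
L1: Y=0.000-0.1794j on G[2,1]
I2: z[1]−=0.706, z[2]+=0.706
V1: row V1−V0=2.38, i_V1 at 1,0
solve → V1=2.380+0.000j, V2=3.358+1.110j, V3=-0.5641+0.0007745j
aux → i_V1=0.009732-0.1641j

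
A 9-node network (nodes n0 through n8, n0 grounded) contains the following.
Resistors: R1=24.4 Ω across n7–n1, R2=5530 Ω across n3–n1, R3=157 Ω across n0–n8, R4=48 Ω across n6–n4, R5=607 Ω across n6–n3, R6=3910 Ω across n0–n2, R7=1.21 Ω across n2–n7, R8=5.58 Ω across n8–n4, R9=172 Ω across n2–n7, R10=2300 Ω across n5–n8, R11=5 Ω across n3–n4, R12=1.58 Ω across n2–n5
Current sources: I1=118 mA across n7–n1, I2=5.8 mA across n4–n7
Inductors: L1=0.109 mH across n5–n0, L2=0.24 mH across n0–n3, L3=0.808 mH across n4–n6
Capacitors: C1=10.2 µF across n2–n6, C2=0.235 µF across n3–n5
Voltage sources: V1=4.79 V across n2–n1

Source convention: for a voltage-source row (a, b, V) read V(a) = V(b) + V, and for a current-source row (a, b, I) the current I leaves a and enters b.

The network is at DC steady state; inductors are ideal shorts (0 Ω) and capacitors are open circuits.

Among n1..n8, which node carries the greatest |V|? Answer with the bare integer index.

1

Apply KCL at each of the 8 non-ground nodes and solve the resulting linear system.
Node n1: branches {R1, R2, I1, V1} → V_1 = -4.779
Node n2: branches {R6, C1, R7, R9, R12, V1} → V_2 = 0.01053
Node n3: branches {R2, R5, C2, R11, L2} → V_3 = 0.000
Node n4: branches {R4, R8, I2, R11, L3} → V_4 = -0.02786
Node n5: branches {L1, R10, C2, R12} → V_5 = 0.000
Node n6: branches {R4, R5, C1, L3} → V_6 = -0.02786
Node n7: branches {R1, I1, R7, R9, I2} → V_7 = -0.3428
Node n8: branches {R3, R8, R10} → V_8 = -0.02684
Source currents: i(L1)=0.006650, i(L2)=0.006482, i(L3)=-4.589e-05, i(V1)=-0.3007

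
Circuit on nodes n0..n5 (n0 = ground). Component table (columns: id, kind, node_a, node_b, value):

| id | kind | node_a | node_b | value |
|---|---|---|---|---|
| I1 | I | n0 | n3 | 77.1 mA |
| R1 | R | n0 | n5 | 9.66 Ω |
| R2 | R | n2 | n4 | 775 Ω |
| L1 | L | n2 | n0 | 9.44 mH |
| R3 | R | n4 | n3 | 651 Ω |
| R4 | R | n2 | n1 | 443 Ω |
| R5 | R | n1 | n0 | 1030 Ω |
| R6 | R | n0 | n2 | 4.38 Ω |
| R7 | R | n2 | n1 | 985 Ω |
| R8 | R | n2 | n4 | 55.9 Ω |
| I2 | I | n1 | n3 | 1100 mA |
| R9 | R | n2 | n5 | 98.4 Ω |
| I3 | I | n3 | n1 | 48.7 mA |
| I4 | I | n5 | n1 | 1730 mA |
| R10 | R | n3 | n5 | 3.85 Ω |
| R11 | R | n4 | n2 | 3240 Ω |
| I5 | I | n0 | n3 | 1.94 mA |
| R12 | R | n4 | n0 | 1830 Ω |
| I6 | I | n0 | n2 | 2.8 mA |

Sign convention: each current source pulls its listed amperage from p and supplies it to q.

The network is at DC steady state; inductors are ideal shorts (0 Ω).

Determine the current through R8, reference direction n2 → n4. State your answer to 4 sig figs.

0.001155 A

Apply KCL at each of the 5 non-ground nodes and solve the resulting linear system.
Node n1: branches {R4, R5, R7, I2, I3, I4} → V_1 = 159.9
Node n2: branches {R2, L1, R4, R6, R7, R8, R9, R11, I6} → V_2 = 0.000
Node n3: branches {I1, R3, I2, I3, R10, I5} → V_3 = -0.9067
Node n4: branches {R2, R3, R8, R11, R12} → V_4 = -0.06457
Node n5: branches {R1, R9, I4, R10} → V_5 = -5.263
Source currents: i(L1)=0.4715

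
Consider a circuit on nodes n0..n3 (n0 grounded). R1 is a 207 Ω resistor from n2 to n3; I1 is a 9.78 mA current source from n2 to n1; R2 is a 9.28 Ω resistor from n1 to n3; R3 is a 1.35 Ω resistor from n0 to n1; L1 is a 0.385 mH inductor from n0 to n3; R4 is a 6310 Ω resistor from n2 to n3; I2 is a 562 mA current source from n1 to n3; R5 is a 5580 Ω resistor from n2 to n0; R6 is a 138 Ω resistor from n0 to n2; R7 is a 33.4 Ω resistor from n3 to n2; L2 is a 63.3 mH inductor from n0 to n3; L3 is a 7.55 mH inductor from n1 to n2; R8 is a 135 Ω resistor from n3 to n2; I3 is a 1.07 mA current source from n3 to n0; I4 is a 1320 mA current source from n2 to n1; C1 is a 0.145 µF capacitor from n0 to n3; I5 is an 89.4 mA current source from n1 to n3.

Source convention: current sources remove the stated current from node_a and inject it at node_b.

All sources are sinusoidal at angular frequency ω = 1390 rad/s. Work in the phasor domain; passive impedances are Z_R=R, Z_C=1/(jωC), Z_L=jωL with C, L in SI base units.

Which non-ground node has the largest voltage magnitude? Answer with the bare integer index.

Element admittances at ω=1390 rad/s:
  Y(R1) = 0.004831+0.000j S between n2,n3
  I1: injects 0.00978 A into n1 (from n2)
  Y(R2) = 0.1078+0.000j S between n1,n3
  Y(R3) = 0.7407+0.000j S between n0,n1
  Y(L1) = 0.000-1.869j S between n0,n3
  Y(R4) = 0.0001585+0.000j S between n2,n3
  I2: injects 0.562 A into n3 (from n1)
  Y(R5) = 0.0001792+0.000j S between n2,n0
  Y(R6) = 0.007246+0.000j S between n0,n2
  Y(R7) = 0.02994+0.000j S between n3,n2
  Y(L2) = 0.000-0.01137j S between n0,n3
  Y(L3) = 0.000-0.09529j S between n1,n2
  Y(R8) = 0.007407+0.000j S between n3,n2
  I3: injects 0.00107 A into n0 (from n3)
  I4: injects 1.32 A into n1 (from n2)
  Y(C1) = 0.000+0.0002015j S between n0,n3
  I5: injects 0.0894 A into n3 (from n1)
Assemble and solve the 3×3 MNA system:
  V(n1)=-0.3909+0.6297j  V(n2)=-5.799-10.21j  V(n3)=0.2078+0.1764j

2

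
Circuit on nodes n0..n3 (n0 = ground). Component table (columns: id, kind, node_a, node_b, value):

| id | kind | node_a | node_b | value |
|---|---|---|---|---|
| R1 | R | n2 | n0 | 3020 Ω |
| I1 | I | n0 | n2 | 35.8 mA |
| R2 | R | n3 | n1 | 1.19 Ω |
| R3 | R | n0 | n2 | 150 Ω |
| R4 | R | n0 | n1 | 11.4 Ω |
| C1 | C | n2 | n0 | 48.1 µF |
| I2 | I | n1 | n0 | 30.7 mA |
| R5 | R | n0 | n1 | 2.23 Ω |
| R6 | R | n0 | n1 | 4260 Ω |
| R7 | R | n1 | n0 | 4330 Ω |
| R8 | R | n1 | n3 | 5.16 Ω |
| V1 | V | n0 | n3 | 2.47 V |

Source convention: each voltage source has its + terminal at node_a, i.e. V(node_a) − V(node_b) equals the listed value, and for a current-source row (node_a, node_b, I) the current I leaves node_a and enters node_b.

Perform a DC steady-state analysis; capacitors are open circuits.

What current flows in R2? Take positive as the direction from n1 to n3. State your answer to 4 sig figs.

MNA unknowns: 3 node voltages V₁..V_3 plus 1 source current (V1)
R1: Y=0.0003311 on G[2,0]
I1: z[0]−=0.0358, z[2]+=0.0358
R2: Y=0.8403 on G[3,1]
R3: Y=0.006667 on G[0,2]
R4: Y=0.08772 on G[0,1]
C1: Y=0.000 on G[2,0]
I2: z[1]−=0.0307, z[0]+=0.0307
R5: Y=0.4484 on G[0,1]
R6: Y=0.0002347 on G[0,1]
R7: Y=0.0002309 on G[1,0]
R8: Y=0.1938 on G[1,3]
V1: row V0−V3=2.47, i_V1 at 0,3
solve → V1=-1.646, V2=5.116, V3=-2.470
aux → i_V1=-0.8524

0.6927 A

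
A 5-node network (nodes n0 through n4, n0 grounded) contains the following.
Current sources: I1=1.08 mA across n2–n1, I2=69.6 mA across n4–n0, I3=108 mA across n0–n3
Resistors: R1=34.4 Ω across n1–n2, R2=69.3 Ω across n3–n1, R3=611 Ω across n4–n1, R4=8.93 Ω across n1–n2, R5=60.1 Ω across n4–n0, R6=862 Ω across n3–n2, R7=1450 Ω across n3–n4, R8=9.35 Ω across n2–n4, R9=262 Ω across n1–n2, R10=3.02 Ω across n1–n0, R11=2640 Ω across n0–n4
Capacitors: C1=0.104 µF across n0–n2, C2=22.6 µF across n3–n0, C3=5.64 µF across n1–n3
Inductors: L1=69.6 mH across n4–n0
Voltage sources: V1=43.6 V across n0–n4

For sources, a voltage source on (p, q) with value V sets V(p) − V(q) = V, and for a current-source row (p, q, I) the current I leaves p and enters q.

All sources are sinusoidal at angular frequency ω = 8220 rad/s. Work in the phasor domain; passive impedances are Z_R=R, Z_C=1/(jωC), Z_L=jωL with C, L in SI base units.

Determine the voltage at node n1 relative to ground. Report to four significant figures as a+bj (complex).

-6.701+0.6458j V

MNA unknowns: 4 node voltages V₁..V_4 plus 1 source current (V1)
I1: z[2]−=0.00108, z[1]+=0.00108
R1: Y=0.02907+0.000j on G[1,2]
R2: Y=0.01443+0.000j on G[3,1]
R3: Y=0.001637+0.000j on G[4,1]
R4: Y=0.1120+0.000j on G[1,2]
I2: z[4]−=0.0696, z[0]+=0.0696
C1: Y=0.000+0.0008549j on G[0,2]
R5: Y=0.01664+0.000j on G[4,0]
R6: Y=0.001160+0.000j on G[3,2]
R7: Y=0.0006897+0.000j on G[3,4]
L1: Y=0.000-0.001748j on G[4,0]
R8: Y=0.1070+0.000j on G[2,4]
C2: Y=0.000+0.1858j on G[3,0]
C3: Y=0.000+0.04636j on G[1,3]
I3: z[0]−=0.108, z[3]+=0.108
R9: Y=0.003817+0.000j on G[1,2]
R10: Y=0.3311+0.000j on G[1,0]
R11: Y=0.0003788+0.000j on G[0,4]
V1: row V0−V4=43.6, i_V1 at 0,4
solve → V1=-6.701+0.6458j, V2=-22.28+0.4462j, V3=-1.312+0.2292j, V4=-43.60+0.000j
aux → i_V1=-3.042+0.02728j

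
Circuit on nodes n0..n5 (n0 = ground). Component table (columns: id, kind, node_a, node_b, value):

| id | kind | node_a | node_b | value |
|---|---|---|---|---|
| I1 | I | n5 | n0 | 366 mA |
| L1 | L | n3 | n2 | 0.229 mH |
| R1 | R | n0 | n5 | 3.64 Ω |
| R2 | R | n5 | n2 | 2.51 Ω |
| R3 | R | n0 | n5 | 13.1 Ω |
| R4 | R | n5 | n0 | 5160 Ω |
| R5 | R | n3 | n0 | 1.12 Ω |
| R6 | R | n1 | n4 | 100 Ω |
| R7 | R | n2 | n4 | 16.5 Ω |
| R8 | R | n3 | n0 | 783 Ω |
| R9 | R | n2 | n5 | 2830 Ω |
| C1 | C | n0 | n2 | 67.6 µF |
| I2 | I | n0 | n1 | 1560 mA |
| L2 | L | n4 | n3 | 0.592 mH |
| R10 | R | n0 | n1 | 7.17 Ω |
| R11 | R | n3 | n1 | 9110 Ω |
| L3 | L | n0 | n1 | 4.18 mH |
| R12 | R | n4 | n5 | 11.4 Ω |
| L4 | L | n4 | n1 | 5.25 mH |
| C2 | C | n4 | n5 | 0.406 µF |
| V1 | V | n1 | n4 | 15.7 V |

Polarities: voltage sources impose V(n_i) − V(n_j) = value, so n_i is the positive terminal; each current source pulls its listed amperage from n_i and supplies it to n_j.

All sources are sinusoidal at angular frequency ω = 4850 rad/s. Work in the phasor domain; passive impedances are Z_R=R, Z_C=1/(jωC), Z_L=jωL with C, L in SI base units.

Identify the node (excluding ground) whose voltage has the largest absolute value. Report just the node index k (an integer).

1

MNA unknowns: 5 node voltages V₁..V_5 plus 1 source current (V1)
I1: z[5]−=0.366, z[0]+=0.366
L1: Y=0.000-0.9004j on G[3,2]
R1: Y=0.2747+0.000j on G[0,5]
R2: Y=0.3984+0.000j on G[5,2]
R3: Y=0.07634+0.000j on G[0,5]
R4: Y=0.0001938+0.000j on G[5,0]
R5: Y=0.8929+0.000j on G[3,0]
R6: Y=0.01000+0.000j on G[1,4]
R7: Y=0.06061+0.000j on G[2,4]
R8: Y=0.001277+0.000j on G[3,0]
R9: Y=0.0003534+0.000j on G[2,5]
C1: Y=0.000+0.3279j on G[0,2]
I2: z[0]−=1.56, z[1]+=1.56
L2: Y=0.000-0.3483j on G[4,3]
R10: Y=0.1395+0.000j on G[0,1]
R11: Y=0.0001098+0.000j on G[3,1]
L3: Y=0.000-0.04933j on G[0,1]
R12: Y=0.08772+0.000j on G[4,5]
L4: Y=0.000-0.03927j on G[4,1]
C2: Y=0.000+0.001969j on G[4,5]
V1: row V1−V4=15.7, i_V1 at 1,4
solve → V1=13.58+0.3316j, V2=-0.2761+0.5283j, V3=-0.2974+0.6876j, V4=-2.118+0.3316j, V5=-0.7902+0.2831j
aux → i_V1=-0.5092+1.240j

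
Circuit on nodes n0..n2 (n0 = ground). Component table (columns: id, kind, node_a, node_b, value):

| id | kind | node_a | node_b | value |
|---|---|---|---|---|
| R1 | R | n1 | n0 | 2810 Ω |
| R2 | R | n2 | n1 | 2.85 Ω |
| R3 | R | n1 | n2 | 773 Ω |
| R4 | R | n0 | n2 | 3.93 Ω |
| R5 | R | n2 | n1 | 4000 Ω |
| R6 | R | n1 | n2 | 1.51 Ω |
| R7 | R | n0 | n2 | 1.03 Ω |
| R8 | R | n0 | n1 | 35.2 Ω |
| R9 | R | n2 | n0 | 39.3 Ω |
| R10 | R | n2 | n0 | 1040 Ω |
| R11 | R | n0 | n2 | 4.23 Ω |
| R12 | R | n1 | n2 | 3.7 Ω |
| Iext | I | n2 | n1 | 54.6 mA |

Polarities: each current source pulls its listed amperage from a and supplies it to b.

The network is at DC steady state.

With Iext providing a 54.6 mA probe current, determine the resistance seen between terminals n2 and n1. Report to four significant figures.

Element admittances at DC:
  Y(R1) = 0.0003559 S between n1,n0
  Y(R2) = 0.3509 S between n2,n1
  Y(R3) = 0.001294 S between n1,n2
  Y(R4) = 0.2545 S between n0,n2
  Y(R5) = 0.0002500 S between n2,n1
  Y(R6) = 0.6623 S between n1,n2
  Y(R7) = 0.9709 S between n0,n2
  Y(R8) = 0.02841 S between n0,n1
  Y(R9) = 0.02545 S between n2,n0
  Y(R10) = 0.0009615 S between n2,n0
  Y(R11) = 0.2364 S between n0,n2
  Y(R12) = 0.2703 S between n1,n2
  Iext: injects 0.0546 A into n1 (from n2)
Assemble and solve the 2×2 MNA system:
  V(n1)=0.04079  V(n2)=-0.0007885

R_eq = 0.7615 Ω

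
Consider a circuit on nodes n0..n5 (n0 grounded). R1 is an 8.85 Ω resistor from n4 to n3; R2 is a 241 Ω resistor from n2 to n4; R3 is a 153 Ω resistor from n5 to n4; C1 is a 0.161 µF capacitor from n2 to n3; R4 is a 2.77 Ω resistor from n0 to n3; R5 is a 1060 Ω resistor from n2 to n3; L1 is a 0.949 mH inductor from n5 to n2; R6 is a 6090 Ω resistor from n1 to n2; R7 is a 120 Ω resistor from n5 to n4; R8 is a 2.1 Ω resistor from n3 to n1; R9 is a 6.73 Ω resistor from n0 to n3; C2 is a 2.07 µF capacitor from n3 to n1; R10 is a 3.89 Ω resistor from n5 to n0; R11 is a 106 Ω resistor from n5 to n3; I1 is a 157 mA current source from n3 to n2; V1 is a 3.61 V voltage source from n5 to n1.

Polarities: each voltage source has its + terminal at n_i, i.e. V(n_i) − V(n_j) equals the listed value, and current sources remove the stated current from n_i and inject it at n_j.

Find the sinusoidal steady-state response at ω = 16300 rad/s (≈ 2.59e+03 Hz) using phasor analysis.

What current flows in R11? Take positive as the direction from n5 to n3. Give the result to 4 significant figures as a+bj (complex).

Apply KCL at each of the 5 non-ground nodes and solve the resulting linear system.
Node n1: branches {R6, R8, C2, V1} → V_1 = -1.754+0.009018j
Node n2: branches {R2, C1, R5, L1, R6, I1} → V_2 = 2.165+2.303j
Node n3: branches {R1, C1, R4, R5, R8, R9, C2, R11, I1} → V_3 = -0.9363-0.004549j
Node n4: branches {R1, R2, R3, R7} → V_4 = -0.5243+0.06952j
Node n5: branches {R3, L1, R7, R10, R11, V1} → V_5 = 1.856+0.009018j
Source currents: i(V1)=-0.3905-0.02151j

0.02634+0.0001280j A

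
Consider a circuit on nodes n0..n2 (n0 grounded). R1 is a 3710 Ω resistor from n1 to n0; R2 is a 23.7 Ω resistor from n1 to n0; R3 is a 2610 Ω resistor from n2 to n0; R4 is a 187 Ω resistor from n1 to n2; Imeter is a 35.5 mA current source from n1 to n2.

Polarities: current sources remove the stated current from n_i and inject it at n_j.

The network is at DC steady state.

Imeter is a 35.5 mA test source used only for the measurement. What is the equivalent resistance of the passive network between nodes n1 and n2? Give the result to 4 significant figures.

R_eq = 174.6 Ω

Element admittances at DC:
  Y(R1) = 0.0002695 S between n1,n0
  Y(R2) = 0.04219 S between n1,n0
  Y(R3) = 0.0003831 S between n2,n0
  Y(R4) = 0.005348 S between n1,n2
  Imeter: injects 0.0355 A into n2 (from n1)
Assemble and solve the 2×2 MNA system:
  V(n1)=-0.05543  V(n2)=6.143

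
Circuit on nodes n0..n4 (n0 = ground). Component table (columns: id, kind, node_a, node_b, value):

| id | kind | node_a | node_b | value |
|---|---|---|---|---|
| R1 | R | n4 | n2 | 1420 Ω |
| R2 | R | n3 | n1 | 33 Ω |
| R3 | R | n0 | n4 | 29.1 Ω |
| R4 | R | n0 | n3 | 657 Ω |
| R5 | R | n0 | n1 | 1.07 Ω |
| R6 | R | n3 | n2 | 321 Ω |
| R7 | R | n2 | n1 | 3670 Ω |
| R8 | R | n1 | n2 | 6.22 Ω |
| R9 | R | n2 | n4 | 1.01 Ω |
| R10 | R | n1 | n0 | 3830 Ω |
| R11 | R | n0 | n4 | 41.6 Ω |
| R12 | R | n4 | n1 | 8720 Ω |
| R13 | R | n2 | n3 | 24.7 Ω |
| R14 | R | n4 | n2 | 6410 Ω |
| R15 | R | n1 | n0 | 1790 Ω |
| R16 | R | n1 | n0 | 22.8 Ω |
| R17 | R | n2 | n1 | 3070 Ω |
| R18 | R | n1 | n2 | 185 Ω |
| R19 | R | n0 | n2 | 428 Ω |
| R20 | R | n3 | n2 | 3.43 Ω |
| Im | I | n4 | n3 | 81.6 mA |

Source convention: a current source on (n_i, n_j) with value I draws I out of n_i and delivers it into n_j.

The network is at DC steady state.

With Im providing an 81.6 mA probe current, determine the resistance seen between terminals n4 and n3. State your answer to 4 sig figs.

MNA unknowns: 4 node voltages V₁..V_4
R1: Y=0.0007042 on G[4,2]
R2: Y=0.03030 on G[3,1]
R3: Y=0.03436 on G[0,4]
R4: Y=0.001522 on G[0,3]
R5: Y=0.9346 on G[0,1]
R6: Y=0.003115 on G[3,2]
R7: Y=0.0002725 on G[2,1]
R8: Y=0.1608 on G[1,2]
R9: Y=0.9901 on G[2,4]
R10: Y=0.0002611 on G[1,0]
R11: Y=0.02404 on G[0,4]
R12: Y=0.0001147 on G[4,1]
R13: Y=0.04049 on G[2,3]
R14: Y=0.0001560 on G[4,2]
R15: Y=0.0005587 on G[1,0]
R16: Y=0.04386 on G[1,0]
R17: Y=0.0003257 on G[2,1]
R18: Y=0.005405 on G[1,2]
R19: Y=0.002336 on G[0,2]
R20: Y=0.2915 on G[3,2]
Im: z[4]−=0.0816, z[3]+=0.0816
solve → V1=0.004675, V2=-0.006381, V3=0.2169, V4=-0.08378

R_eq = 3.685 Ω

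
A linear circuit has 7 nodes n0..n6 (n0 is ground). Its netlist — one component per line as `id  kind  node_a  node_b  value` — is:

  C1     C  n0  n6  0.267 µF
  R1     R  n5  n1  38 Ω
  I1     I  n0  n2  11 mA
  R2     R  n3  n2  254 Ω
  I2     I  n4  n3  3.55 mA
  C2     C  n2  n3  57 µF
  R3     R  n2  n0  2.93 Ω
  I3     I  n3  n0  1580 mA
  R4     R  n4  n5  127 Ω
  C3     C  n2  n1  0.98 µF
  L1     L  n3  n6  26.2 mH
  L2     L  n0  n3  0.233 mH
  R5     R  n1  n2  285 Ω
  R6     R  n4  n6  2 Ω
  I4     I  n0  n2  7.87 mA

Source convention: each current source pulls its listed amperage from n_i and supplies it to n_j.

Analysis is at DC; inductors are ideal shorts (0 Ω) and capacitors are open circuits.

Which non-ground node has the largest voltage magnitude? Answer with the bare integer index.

2

Apply KCL at each of the 6 non-ground nodes and solve the resulting linear system.
Node n1: branches {R1, C3, R5} → V_1 = 0.01557
Node n2: branches {I1, R2, C2, R3, C3, R5, I4} → V_2 = 0.05427
Node n3: branches {R2, I2, C2, I3, L1, L2} → V_3 = 0.000
Node n4: branches {I2, R4, R6} → V_4 = -0.006828
Node n5: branches {R1, R4} → V_5 = 0.01041
Node n6: branches {C1, L1, R6} → V_6 = 0.000
Source currents: i(L1)=0.003414, i(L2)=1.580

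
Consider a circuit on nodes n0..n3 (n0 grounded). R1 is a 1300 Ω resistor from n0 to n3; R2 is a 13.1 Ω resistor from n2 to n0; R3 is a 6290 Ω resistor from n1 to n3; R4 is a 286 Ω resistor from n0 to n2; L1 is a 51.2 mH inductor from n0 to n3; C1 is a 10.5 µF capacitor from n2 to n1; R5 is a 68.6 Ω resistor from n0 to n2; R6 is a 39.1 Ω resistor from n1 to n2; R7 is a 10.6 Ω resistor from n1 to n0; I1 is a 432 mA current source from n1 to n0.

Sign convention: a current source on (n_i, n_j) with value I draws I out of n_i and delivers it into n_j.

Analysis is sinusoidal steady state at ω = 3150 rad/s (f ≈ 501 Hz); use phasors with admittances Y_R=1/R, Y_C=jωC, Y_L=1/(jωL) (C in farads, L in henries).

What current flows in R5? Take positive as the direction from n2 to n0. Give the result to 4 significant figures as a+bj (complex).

Element admittances at ω=3150 rad/s:
  Y(R1) = 0.0007692+0.000j S between n0,n3
  Y(R2) = 0.07634+0.000j S between n2,n0
  Y(R3) = 0.0001590+0.000j S between n1,n3
  Y(R4) = 0.003497+0.000j S between n0,n2
  Y(L1) = 0.000-0.006200j S between n0,n3
  Y(C1) = 0.000+0.03308j S between n2,n1
  Y(R5) = 0.01458+0.000j S between n0,n2
  Y(R6) = 0.02558+0.000j S between n1,n2
  Y(R7) = 0.09434+0.000j S between n1,n0
  I1: injects 0.432 A into n0 (from n1)
Assemble and solve the 3×3 MNA system:
  V(n1)=-3.515+0.5580j  V(n2)=-1.057-0.5587j  V(n3)=-0.02719-0.08607j

-0.01541-0.008144j A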